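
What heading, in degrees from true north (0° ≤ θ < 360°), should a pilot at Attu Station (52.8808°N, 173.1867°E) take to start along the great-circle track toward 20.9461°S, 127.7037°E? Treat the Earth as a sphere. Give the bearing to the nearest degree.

222°

Δλ = 127.7037 − 173.1867 = -45.4830°.
θ = atan2( sin Δλ · cos φ₂ , cos φ₁ · sin φ₂ − sin φ₁ · cos φ₂ · cos Δλ )
  = atan2(-0.66592, -0.73785) = -137.933° → normalised to [0°, 360°): 222.067°.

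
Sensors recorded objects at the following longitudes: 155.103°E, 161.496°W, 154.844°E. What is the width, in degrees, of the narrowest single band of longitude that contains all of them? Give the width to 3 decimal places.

43.660°

Sort the longitudes: -161.496°, +154.844°, +155.103°.
Eastward gaps between consecutive values (wrapping around): 316.340°, 0.259°, 43.401°.
Largest gap = 316.340° ⇒ minimal covering band is its complement: 360° − 316.340° = 43.660°.
Band runs from +154.844° eastward to -161.496°, crossing the antimeridian.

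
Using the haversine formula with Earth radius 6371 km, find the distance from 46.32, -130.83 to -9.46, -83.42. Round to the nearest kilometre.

7783 km

Δλ = -83.42 − -130.83 = 47.41°.
Δφ = -9.46 − 46.32 = -55.78°.
a = sin²(Δφ/2) + cos φ₁ · cos φ₂ · sin²(Δλ/2) = 0.328920.
c = 2·atan2(√a, √(1−a)) = 1.22158 rad → d = 6371·c ≈ 7782.70 km.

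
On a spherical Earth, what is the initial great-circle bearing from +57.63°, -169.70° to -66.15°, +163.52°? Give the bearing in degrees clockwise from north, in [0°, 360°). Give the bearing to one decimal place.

192.9°

Δλ = 163.52 − -169.70 = 333.22°; wrapped into (−180°, 180°]: -26.78°.
θ = atan2( sin Δλ · cos φ₂ , cos φ₁ · sin φ₂ − sin φ₁ · cos φ₂ · cos Δλ )
  = atan2(-0.18218, -0.79455) = -167.086° → normalised to [0°, 360°): 192.914°.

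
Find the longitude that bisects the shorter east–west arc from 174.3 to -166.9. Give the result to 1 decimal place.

-176.3°

Signed shortest Δλ from +174.3° to -166.9° is +18.8°.
Midpoint longitude = +174.3° + (+18.8°)/2 = +174.3° + 9.4° = +183.7°.
Normalise into (−180°, 180°]: -176.3°.
(The naïve average (+174.3 + -166.9)/2 = 3.7° is on the wrong side of the globe.)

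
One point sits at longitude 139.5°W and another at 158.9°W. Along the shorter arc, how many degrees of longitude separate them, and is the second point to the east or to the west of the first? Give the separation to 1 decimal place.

Raw difference: -158.9 − -139.5 = -19.4°.
Normalise into (−180°, 180°]: -19.4° stays -19.4°.
Negative ⇒ the second point lies to the west; separation 19.4°.

19.4° west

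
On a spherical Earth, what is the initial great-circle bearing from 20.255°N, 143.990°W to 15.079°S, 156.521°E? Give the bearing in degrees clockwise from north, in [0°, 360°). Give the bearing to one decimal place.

Δλ = 156.521 − -143.990 = 300.511°; wrapped into (−180°, 180°]: -59.489°.
θ = atan2( sin Δλ · cos φ₂ , cos φ₁ · sin φ₂ − sin φ₁ · cos φ₂ · cos Δλ )
  = atan2(-0.83187, -0.41378) = -116.446° → normalised to [0°, 360°): 243.554°.

243.6°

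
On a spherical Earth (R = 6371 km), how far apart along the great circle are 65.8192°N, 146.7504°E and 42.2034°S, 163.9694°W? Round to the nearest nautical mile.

6875 nmi

Δλ = -163.9694 − 146.7504 = -310.7198°; wrapped into (−180°, 180°]: 49.2802°.
Δφ = -42.2034 − 65.8192 = -108.0226°.
a = sin²(Δφ/2) + cos φ₁ · cos φ₂ · sin²(Δλ/2) = 0.707438.
c = 2·atan2(√a, √(1−a)) = 1.99860 rad → d = 6371·c ≈ 12733.10 km ≈ 6875.32 nmi.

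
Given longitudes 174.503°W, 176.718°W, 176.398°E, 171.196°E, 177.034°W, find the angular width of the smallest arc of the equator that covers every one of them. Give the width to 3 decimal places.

14.301°

Sort the longitudes: -177.034°, -176.718°, -174.503°, +171.196°, +176.398°.
Eastward gaps between consecutive values (wrapping around): 0.316°, 2.215°, 345.699°, 5.202°, 6.568°.
Largest gap = 345.699° ⇒ minimal covering band is its complement: 360° − 345.699° = 14.301°.
Band runs from +171.196° eastward to -174.503°, crossing the antimeridian.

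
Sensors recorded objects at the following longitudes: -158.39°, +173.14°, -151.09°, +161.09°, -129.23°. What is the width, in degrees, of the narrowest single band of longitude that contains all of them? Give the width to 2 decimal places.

Sort the longitudes: -158.39°, -151.09°, -129.23°, +161.09°, +173.14°.
Eastward gaps between consecutive values (wrapping around): 7.30°, 21.86°, 290.32°, 12.05°, 28.47°.
Largest gap = 290.32° ⇒ minimal covering band is its complement: 360° − 290.32° = 69.68°.
Band runs from +161.09° eastward to -129.23°, crossing the antimeridian.

69.68°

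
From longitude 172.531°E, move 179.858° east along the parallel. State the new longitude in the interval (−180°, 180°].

7.611°W

Start at +172.531°; shift +179.858° → +352.389°.
+352.389° lies outside (−180°, 180°]; subtract 360° → -7.611°.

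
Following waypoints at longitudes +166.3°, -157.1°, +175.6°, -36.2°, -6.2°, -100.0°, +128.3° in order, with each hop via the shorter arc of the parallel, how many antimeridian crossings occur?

4

Leg 1: +166.3° → -157.1°, shortest Δλ = 36.6° (east) — crosses 180°.
Leg 2: -157.1° → +175.6°, shortest Δλ = -27.3° (west) — crosses 180°.
Leg 3: +175.6° → -36.2°, shortest Δλ = 148.2° (east) — crosses 180°.
Leg 4: -36.2° → -6.2°, shortest Δλ = 30.0° (east) — does not cross 180°.
Leg 5: -6.2° → -100.0°, shortest Δλ = -93.8° (west) — does not cross 180°.
Leg 6: -100.0° → +128.3°, shortest Δλ = -131.7° (west) — crosses 180°.
Total crossings: 4.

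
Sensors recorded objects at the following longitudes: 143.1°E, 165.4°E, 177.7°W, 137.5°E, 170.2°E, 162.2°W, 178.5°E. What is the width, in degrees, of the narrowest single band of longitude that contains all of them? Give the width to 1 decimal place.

60.3°

Sort the longitudes: -177.7°, -162.2°, +137.5°, +143.1°, +165.4°, +170.2°, +178.5°.
Eastward gaps between consecutive values (wrapping around): 15.5°, 299.7°, 5.6°, 22.3°, 4.8°, 8.3°, 3.8°.
Largest gap = 299.7° ⇒ minimal covering band is its complement: 360° − 299.7° = 60.3°.
Band runs from +137.5° eastward to -162.2°, crossing the antimeridian.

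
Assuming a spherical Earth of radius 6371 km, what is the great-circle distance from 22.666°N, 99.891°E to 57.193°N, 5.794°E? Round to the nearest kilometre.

8145 km

Δλ = 5.794 − 99.891 = -94.097°.
Δφ = 57.193 − 22.666 = 34.527°.
a = sin²(Δφ/2) + cos φ₁ · cos φ₂ · sin²(Δλ/2) = 0.355913.
c = 2·atan2(√a, √(1−a)) = 1.27848 rad → d = 6371·c ≈ 8145.18 km.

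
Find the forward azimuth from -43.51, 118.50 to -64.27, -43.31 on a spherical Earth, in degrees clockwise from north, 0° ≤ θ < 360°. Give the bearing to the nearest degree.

Δλ = -43.31 − 118.50 = -161.81°.
θ = atan2( sin Δλ · cos φ₂ , cos φ₁ · sin φ₂ − sin φ₁ · cos φ₂ · cos Δλ )
  = atan2(-0.13552, -0.93730) = -171.773° → normalised to [0°, 360°): 188.227°.

188°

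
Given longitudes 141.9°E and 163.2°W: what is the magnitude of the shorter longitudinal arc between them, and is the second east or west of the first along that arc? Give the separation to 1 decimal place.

54.9° east

Raw difference: -163.2 − 141.9 = -305.1°.
Normalise into (−180°, 180°]: -305.1° + 360° = 54.9°.
Positive ⇒ the second point lies to the east; separation 54.9°.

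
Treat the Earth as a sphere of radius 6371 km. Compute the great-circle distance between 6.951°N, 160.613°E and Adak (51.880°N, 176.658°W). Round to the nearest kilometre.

Δλ = -176.658 − 160.613 = -337.271°; wrapped into (−180°, 180°]: 22.729°.
Δφ = 51.880 − 6.951 = 44.929°.
a = sin²(Δφ/2) + cos φ₁ · cos φ₂ · sin²(Δλ/2) = 0.169802.
c = 2·atan2(√a, √(1−a)) = 0.84945 rad → d = 6371·c ≈ 5411.85 km.

5412 km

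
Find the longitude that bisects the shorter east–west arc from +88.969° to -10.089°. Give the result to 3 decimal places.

+39.440°

Signed shortest Δλ from +88.969° to -10.089° is -99.058°.
Midpoint longitude = +88.969° + (-99.058°)/2 = +88.969° − 49.529° = +39.440°.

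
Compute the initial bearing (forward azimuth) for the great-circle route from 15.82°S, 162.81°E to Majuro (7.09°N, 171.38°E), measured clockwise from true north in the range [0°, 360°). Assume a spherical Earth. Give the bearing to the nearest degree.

21°

Δλ = 171.38 − 162.81 = 8.57°.
θ = atan2( sin Δλ · cos φ₂ , cos φ₁ · sin φ₂ − sin φ₁ · cos φ₂ · cos Δλ )
  = atan2(0.14788, 0.38626) = 20.949° → normalised to [0°, 360°): 20.949°.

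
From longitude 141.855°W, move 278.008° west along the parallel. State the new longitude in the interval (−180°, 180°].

59.863°W

Start at -141.855°; shift −278.008° → -419.863°.
-419.863° lies outside (−180°, 180°]; add 360° → -59.863°.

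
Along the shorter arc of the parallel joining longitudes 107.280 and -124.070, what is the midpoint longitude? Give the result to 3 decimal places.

+171.605°

Signed shortest Δλ from +107.280° to -124.070° is +128.650°.
Midpoint longitude = +107.280° + (+128.650°)/2 = +107.280° + 64.325° = +171.605°.
(The naïve average (+107.280 + -124.070)/2 = -8.395° is on the wrong side of the globe.)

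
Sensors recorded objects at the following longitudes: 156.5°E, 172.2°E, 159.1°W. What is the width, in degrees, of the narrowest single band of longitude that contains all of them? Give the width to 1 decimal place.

Sort the longitudes: -159.1°, +156.5°, +172.2°.
Eastward gaps between consecutive values (wrapping around): 315.6°, 15.7°, 28.7°.
Largest gap = 315.6° ⇒ minimal covering band is its complement: 360° − 315.6° = 44.4°.
Band runs from +156.5° eastward to -159.1°, crossing the antimeridian.

44.4°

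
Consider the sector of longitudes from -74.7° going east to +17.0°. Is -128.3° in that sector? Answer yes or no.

No

Band width going east from -74.7° to +17.0°: ((17.0 − -74.7) mod 360) = 91.7°.
Offset of -128.3° east of the west edge: ((-128.3 − -74.7) mod 360) = 306.4°.
306.4° > 91.7° ⇒ outside.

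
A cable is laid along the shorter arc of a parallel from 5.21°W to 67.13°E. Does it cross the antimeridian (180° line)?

Signed shortest Δλ = ((67.13 − -5.21 + 180) mod 360) − 180 = 72.34°.
Going east by 72.34° from -5.21° reaches +67.13° without touching 180°.

No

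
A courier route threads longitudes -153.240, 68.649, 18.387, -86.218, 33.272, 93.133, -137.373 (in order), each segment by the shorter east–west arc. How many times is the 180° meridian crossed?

Leg 1: -153.240° → +68.649°, shortest Δλ = -138.111° (west) — crosses 180°.
Leg 2: +68.649° → +18.387°, shortest Δλ = -50.262° (west) — does not cross 180°.
Leg 3: +18.387° → -86.218°, shortest Δλ = -104.605° (west) — does not cross 180°.
Leg 4: -86.218° → +33.272°, shortest Δλ = 119.49° (east) — does not cross 180°.
Leg 5: +33.272° → +93.133°, shortest Δλ = 59.861° (east) — does not cross 180°.
Leg 6: +93.133° → -137.373°, shortest Δλ = 129.494° (east) — crosses 180°.
Total crossings: 2.

2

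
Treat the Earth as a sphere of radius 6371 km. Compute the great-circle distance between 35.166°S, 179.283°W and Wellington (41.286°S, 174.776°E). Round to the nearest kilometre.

Δλ = 174.776 − -179.283 = 354.059°; wrapped into (−180°, 180°]: -5.941°.
Δφ = -41.286 − -35.166 = -6.120°.
a = sin²(Δφ/2) + cos φ₁ · cos φ₂ · sin²(Δλ/2) = 0.004499.
c = 2·atan2(√a, √(1−a)) = 0.13425 rad → d = 6371·c ≈ 855.33 km.

855 km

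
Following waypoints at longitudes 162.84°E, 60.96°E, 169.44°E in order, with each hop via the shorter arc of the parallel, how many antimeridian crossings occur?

0

Leg 1: +162.84° → +60.96°, shortest Δλ = -101.88° (west) — does not cross 180°.
Leg 2: +60.96° → +169.44°, shortest Δλ = 108.48° (east) — does not cross 180°.
Total crossings: 0.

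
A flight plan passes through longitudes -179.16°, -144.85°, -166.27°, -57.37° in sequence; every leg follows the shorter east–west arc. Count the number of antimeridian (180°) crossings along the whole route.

Leg 1: -179.16° → -144.85°, shortest Δλ = 34.31° (east) — does not cross 180°.
Leg 2: -144.85° → -166.27°, shortest Δλ = -21.42° (west) — does not cross 180°.
Leg 3: -166.27° → -57.37°, shortest Δλ = 108.9° (east) — does not cross 180°.
Total crossings: 0.

0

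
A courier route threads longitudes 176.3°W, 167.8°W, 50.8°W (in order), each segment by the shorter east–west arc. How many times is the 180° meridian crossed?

Leg 1: -176.3° → -167.8°, shortest Δλ = 8.5° (east) — does not cross 180°.
Leg 2: -167.8° → -50.8°, shortest Δλ = 117.0° (east) — does not cross 180°.
Total crossings: 0.

0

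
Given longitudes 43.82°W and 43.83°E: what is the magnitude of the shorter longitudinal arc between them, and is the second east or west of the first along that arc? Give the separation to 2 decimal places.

87.65° east

Raw difference: 43.83 − -43.82 = 87.65°.
Normalise into (−180°, 180°]: 87.65° stays 87.65°.
Positive ⇒ the second point lies to the east; separation 87.65°.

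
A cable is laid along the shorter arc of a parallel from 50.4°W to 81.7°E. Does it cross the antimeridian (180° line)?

No

Signed shortest Δλ = ((81.7 − -50.4 + 180) mod 360) − 180 = 132.1°.
Going east by 132.1° from -50.4° reaches +81.7° without touching 180°.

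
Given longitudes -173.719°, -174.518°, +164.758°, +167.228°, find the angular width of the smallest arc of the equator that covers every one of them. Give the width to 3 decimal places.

21.523°

Sort the longitudes: -174.518°, -173.719°, +164.758°, +167.228°.
Eastward gaps between consecutive values (wrapping around): 0.799°, 338.477°, 2.470°, 18.254°.
Largest gap = 338.477° ⇒ minimal covering band is its complement: 360° − 338.477° = 21.523°.
Band runs from +164.758° eastward to -173.719°, crossing the antimeridian.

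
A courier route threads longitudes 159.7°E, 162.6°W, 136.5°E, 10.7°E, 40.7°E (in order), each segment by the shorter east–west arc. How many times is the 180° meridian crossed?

Leg 1: +159.7° → -162.6°, shortest Δλ = 37.7° (east) — crosses 180°.
Leg 2: -162.6° → +136.5°, shortest Δλ = -60.9° (west) — crosses 180°.
Leg 3: +136.5° → +10.7°, shortest Δλ = -125.8° (west) — does not cross 180°.
Leg 4: +10.7° → +40.7°, shortest Δλ = 30.0° (east) — does not cross 180°.
Total crossings: 2.

2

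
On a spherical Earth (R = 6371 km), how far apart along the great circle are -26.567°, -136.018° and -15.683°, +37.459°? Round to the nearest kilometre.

Δλ = 37.459 − -136.018 = 173.477°.
Δφ = -15.683 − -26.567 = 10.884°.
a = sin²(Δφ/2) + cos φ₁ · cos φ₂ · sin²(Δλ/2) = 0.867322.
c = 2·atan2(√a, √(1−a)) = 2.39594 rad → d = 6371·c ≈ 15264.52 km.

15265 km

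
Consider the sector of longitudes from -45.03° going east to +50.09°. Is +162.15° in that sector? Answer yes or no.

Band width going east from -45.03° to +50.09°: ((50.09 − -45.03) mod 360) = 95.12°.
Offset of +162.15° east of the west edge: ((162.15 − -45.03) mod 360) = 207.18°.
207.18° > 95.12° ⇒ outside.

No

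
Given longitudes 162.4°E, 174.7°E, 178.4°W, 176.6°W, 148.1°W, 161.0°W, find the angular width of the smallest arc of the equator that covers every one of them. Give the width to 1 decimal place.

Sort the longitudes: -178.4°, -176.6°, -161.0°, -148.1°, +162.4°, +174.7°.
Eastward gaps between consecutive values (wrapping around): 1.8°, 15.6°, 12.9°, 310.5°, 12.3°, 6.9°.
Largest gap = 310.5° ⇒ minimal covering band is its complement: 360° − 310.5° = 49.5°.
Band runs from +162.4° eastward to -148.1°, crossing the antimeridian.

49.5°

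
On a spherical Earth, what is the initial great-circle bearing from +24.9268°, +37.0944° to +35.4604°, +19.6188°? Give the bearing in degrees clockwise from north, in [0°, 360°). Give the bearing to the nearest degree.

309°

Δλ = 19.6188 − 37.0944 = -17.4756°.
θ = atan2( sin Δλ · cos φ₂ , cos φ₁ · sin φ₂ − sin φ₁ · cos φ₂ · cos Δλ )
  = atan2(-0.24460, 0.19866) = -50.917° → normalised to [0°, 360°): 309.083°.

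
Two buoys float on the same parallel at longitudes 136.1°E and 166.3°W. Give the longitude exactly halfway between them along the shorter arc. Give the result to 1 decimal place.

Signed shortest Δλ from +136.1° to -166.3° is +57.6°.
Midpoint longitude = +136.1° + (+57.6°)/2 = +136.1° + 28.8° = +164.9°.
(The naïve average (+136.1 + -166.3)/2 = -15.1° is on the wrong side of the globe.)

164.9°E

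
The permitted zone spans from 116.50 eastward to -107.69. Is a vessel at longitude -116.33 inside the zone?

Yes

Band width going east from +116.50° to -107.69°: ((-107.69 − 116.50) mod 360) = 135.81°.
Offset of -116.33° east of the west edge: ((-116.33 − 116.50) mod 360) = 127.17°.
127.17° ≤ 135.81° ⇒ inside.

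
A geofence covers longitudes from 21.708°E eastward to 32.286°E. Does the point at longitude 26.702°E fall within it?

Band width going east from +21.708° to +32.286°: ((32.286 − 21.708) mod 360) = 10.578°.
Offset of +26.702° east of the west edge: ((26.702 − 21.708) mod 360) = 4.994°.
4.994° ≤ 10.578° ⇒ inside.

Yes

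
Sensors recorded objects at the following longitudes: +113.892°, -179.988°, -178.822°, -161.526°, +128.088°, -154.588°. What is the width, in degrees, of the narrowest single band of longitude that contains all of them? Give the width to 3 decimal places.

Sort the longitudes: -179.988°, -178.822°, -161.526°, -154.588°, +113.892°, +128.088°.
Eastward gaps between consecutive values (wrapping around): 1.166°, 17.296°, 6.938°, 268.480°, 14.196°, 51.924°.
Largest gap = 268.480° ⇒ minimal covering band is its complement: 360° − 268.480° = 91.520°.
Band runs from +113.892° eastward to -154.588°, crossing the antimeridian.

91.520°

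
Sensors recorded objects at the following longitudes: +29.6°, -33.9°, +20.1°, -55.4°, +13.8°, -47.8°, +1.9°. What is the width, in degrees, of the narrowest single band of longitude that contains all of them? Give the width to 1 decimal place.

Sort the longitudes: -55.4°, -47.8°, -33.9°, +1.9°, +13.8°, +20.1°, +29.6°.
Eastward gaps between consecutive values (wrapping around): 7.6°, 13.9°, 35.8°, 11.9°, 6.3°, 9.5°, 275.0°.
Largest gap = 275.0° ⇒ minimal covering band is its complement: 360° − 275.0° = 85.0°.
Band runs from -55.4° eastward to +29.6°.

85.0°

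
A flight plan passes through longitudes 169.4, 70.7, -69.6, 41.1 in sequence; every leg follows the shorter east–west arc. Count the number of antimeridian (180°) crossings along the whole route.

Leg 1: +169.4° → +70.7°, shortest Δλ = -98.7° (west) — does not cross 180°.
Leg 2: +70.7° → -69.6°, shortest Δλ = -140.3° (west) — does not cross 180°.
Leg 3: -69.6° → +41.1°, shortest Δλ = 110.7° (east) — does not cross 180°.
Total crossings: 0.

0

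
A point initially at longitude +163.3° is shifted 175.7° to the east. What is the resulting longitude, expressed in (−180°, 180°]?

Start at +163.3°; shift +175.7° → +339.0°.
+339.0° lies outside (−180°, 180°]; subtract 360° → -21.0°.

-21.0°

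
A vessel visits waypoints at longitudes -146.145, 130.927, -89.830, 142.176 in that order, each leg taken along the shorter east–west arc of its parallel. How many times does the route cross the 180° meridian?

3

Leg 1: -146.145° → +130.927°, shortest Δλ = -82.928° (west) — crosses 180°.
Leg 2: +130.927° → -89.830°, shortest Δλ = 139.243° (east) — crosses 180°.
Leg 3: -89.830° → +142.176°, shortest Δλ = -127.994° (west) — crosses 180°.
Total crossings: 3.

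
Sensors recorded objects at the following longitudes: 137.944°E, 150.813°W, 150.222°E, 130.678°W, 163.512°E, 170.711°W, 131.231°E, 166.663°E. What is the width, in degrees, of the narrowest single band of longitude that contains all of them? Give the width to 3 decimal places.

98.091°

Sort the longitudes: -170.711°, -150.813°, -130.678°, +131.231°, +137.944°, +150.222°, +163.512°, +166.663°.
Eastward gaps between consecutive values (wrapping around): 19.898°, 20.135°, 261.909°, 6.713°, 12.278°, 13.290°, 3.151°, 22.626°.
Largest gap = 261.909° ⇒ minimal covering band is its complement: 360° − 261.909° = 98.091°.
Band runs from +131.231° eastward to -130.678°, crossing the antimeridian.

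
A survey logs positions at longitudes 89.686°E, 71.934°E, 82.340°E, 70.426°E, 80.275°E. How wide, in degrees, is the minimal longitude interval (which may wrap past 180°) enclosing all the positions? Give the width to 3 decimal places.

19.260°

Sort the longitudes: +70.426°, +71.934°, +80.275°, +82.340°, +89.686°.
Eastward gaps between consecutive values (wrapping around): 1.508°, 8.341°, 2.065°, 7.346°, 340.740°.
Largest gap = 340.740° ⇒ minimal covering band is its complement: 360° − 340.740° = 19.260°.
Band runs from +70.426° eastward to +89.686°.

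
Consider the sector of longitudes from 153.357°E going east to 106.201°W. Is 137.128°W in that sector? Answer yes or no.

Yes

Band width going east from +153.357° to -106.201°: ((-106.201 − 153.357) mod 360) = 100.442°.
Offset of -137.128° east of the west edge: ((-137.128 − 153.357) mod 360) = 69.515°.
69.515° ≤ 100.442° ⇒ inside.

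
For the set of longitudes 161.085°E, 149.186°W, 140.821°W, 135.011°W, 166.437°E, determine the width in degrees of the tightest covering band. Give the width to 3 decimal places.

Sort the longitudes: -149.186°, -140.821°, -135.011°, +161.085°, +166.437°.
Eastward gaps between consecutive values (wrapping around): 8.365°, 5.810°, 296.096°, 5.352°, 44.377°.
Largest gap = 296.096° ⇒ minimal covering band is its complement: 360° − 296.096° = 63.904°.
Band runs from +161.085° eastward to -135.011°, crossing the antimeridian.

63.904°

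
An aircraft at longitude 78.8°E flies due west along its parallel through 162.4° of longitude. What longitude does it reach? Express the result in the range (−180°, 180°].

Start at +78.8°; shift −162.4° → -83.6°.
-83.6° already lies in (−180°, 180°].

83.6°W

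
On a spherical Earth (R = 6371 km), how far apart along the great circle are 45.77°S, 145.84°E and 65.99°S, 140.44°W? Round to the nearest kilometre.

Δλ = -140.44 − 145.84 = -286.28°; wrapped into (−180°, 180°]: 73.72°.
Δφ = -65.99 − -45.77 = -20.22°.
a = sin²(Δφ/2) + cos φ₁ · cos φ₂ · sin²(Δλ/2) = 0.132944.
c = 2·atan2(√a, √(1−a)) = 0.74644 rad → d = 6371·c ≈ 4755.56 km.

4756 km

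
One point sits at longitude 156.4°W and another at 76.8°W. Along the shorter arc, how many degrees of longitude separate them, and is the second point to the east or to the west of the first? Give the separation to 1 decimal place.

79.6° east

Raw difference: -76.8 − -156.4 = 79.6°.
Normalise into (−180°, 180°]: 79.6° stays 79.6°.
Positive ⇒ the second point lies to the east; separation 79.6°.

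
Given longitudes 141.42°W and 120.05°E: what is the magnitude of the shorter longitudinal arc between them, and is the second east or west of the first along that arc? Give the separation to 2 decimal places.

98.53° west

Raw difference: 120.05 − -141.42 = 261.47°.
Normalise into (−180°, 180°]: 261.47° − 360° = -98.53°.
Negative ⇒ the second point lies to the west; separation 98.53°.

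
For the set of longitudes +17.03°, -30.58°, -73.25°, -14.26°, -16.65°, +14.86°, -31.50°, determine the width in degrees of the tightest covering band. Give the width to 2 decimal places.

90.28°

Sort the longitudes: -73.25°, -31.50°, -30.58°, -16.65°, -14.26°, +14.86°, +17.03°.
Eastward gaps between consecutive values (wrapping around): 41.75°, 0.92°, 13.93°, 2.39°, 29.12°, 2.17°, 269.72°.
Largest gap = 269.72° ⇒ minimal covering band is its complement: 360° − 269.72° = 90.28°.
Band runs from -73.25° eastward to +17.03°.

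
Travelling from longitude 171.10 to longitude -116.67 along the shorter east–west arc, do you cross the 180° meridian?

Yes

Naïve |-116.67 − 171.10| = 287.77° > 180°, so the shorter arc goes the other way round — across 180°.
Signed shortest Δλ = ((-116.67 − 171.10 + 180) mod 360) − 180 = 72.23°.
Going east by 72.23° from +171.10° passes through 180° before reaching -116.67°.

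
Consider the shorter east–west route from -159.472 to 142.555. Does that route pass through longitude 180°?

Yes

Naïve |142.555 − -159.472| = 302.027° > 180°, so the shorter arc goes the other way round — across 180°.
Signed shortest Δλ = ((142.555 − -159.472 + 180) mod 360) − 180 = -57.973°.
Going west by 57.973° from -159.472° passes through 180° before reaching +142.555°.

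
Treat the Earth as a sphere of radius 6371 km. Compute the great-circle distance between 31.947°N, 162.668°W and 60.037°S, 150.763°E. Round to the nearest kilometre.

11077 km

Δλ = 150.763 − -162.668 = 313.431°; wrapped into (−180°, 180°]: -46.569°.
Δφ = -60.037 − 31.947 = -91.984°.
a = sin²(Δφ/2) + cos φ₁ · cos φ₂ · sin²(Δλ/2) = 0.583532.
c = 2·atan2(√a, √(1−a)) = 1.73865 rad → d = 6371·c ≈ 11076.93 km.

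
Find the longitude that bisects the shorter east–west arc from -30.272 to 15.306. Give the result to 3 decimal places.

Signed shortest Δλ from -30.272° to +15.306° is +45.578°.
Midpoint longitude = -30.272° + (+45.578°)/2 = -30.272° + 22.789° = -7.483°.

-7.483°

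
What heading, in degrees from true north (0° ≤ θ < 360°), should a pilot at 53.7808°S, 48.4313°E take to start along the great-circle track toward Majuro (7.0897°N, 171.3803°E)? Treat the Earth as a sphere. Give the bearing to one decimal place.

113.5°

Δλ = 171.3803 − 48.4313 = 122.9490°.
θ = atan2( sin Δλ · cos φ₂ , cos φ₁ · sin φ₂ − sin φ₁ · cos φ₂ · cos Δλ )
  = atan2(0.83274, -0.36251) = 113.525° → normalised to [0°, 360°): 113.525°.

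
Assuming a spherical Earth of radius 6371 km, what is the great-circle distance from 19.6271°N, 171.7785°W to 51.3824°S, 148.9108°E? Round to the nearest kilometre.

8774 km

Δλ = 148.9108 − -171.7785 = 320.6893°; wrapped into (−180°, 180°]: -39.3107°.
Δφ = -51.3824 − 19.6271 = -71.0095°.
a = sin²(Δφ/2) + cos φ₁ · cos φ₂ · sin²(Δλ/2) = 0.403804.
c = 2·atan2(√a, √(1−a)) = 1.37720 rad → d = 6371·c ≈ 8774.12 km.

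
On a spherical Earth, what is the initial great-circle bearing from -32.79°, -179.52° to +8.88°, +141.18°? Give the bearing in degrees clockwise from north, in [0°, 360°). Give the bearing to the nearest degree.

311°

Δλ = 141.18 − -179.52 = 320.70°; wrapped into (−180°, 180°]: -39.30°.
θ = atan2( sin Δλ · cos φ₂ , cos φ₁ · sin φ₂ − sin φ₁ · cos φ₂ · cos Δλ )
  = atan2(-0.62579, 0.54383) = -49.008° → normalised to [0°, 360°): 310.992°.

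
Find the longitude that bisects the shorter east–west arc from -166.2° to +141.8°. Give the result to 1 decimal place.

+167.8°

Signed shortest Δλ from -166.2° to +141.8° is -52.0°.
Midpoint longitude = -166.2° + (-52.0°)/2 = -166.2° − 26.0° = -192.2°.
Normalise into (−180°, 180°]: +167.8°.
(The naïve average (-166.2 + +141.8)/2 = -12.2° is on the wrong side of the globe.)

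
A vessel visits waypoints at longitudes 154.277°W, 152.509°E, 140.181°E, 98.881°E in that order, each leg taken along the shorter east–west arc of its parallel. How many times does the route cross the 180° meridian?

1

Leg 1: -154.277° → +152.509°, shortest Δλ = -53.214° (west) — crosses 180°.
Leg 2: +152.509° → +140.181°, shortest Δλ = -12.328° (west) — does not cross 180°.
Leg 3: +140.181° → +98.881°, shortest Δλ = -41.3° (west) — does not cross 180°.
Total crossings: 1.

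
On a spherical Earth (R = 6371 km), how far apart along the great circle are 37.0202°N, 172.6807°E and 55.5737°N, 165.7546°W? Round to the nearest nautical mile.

1416 nmi

Δλ = -165.7546 − 172.6807 = -338.4353°; wrapped into (−180°, 180°]: 21.5647°.
Δφ = 55.5737 − 37.0202 = 18.5535°.
a = sin²(Δφ/2) + cos φ₁ · cos φ₂ · sin²(Δλ/2) = 0.041784.
c = 2·atan2(√a, √(1−a)) = 0.41173 rad → d = 6371·c ≈ 2623.11 km ≈ 1416.36 nmi.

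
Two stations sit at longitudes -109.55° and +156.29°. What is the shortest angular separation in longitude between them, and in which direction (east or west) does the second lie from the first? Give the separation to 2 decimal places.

94.16° west

Raw difference: 156.29 − -109.55 = 265.84°.
Normalise into (−180°, 180°]: 265.84° − 360° = -94.16°.
Negative ⇒ the second point lies to the west; separation 94.16°.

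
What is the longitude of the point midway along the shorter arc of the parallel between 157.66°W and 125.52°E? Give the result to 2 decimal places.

163.93°E

Signed shortest Δλ from -157.66° to +125.52° is -76.82°.
Midpoint longitude = -157.66° + (-76.82°)/2 = -157.66° − 38.41° = -196.07°.
Normalise into (−180°, 180°]: +163.93°.
(The naïve average (-157.66 + +125.52)/2 = -16.07° is on the wrong side of the globe.)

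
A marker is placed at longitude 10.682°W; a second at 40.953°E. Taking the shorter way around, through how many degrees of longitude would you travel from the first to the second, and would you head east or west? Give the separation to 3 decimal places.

Raw difference: 40.953 − -10.682 = 51.635°.
Normalise into (−180°, 180°]: 51.635° stays 51.635°.
Positive ⇒ the second point lies to the east; separation 51.635°.

51.635° east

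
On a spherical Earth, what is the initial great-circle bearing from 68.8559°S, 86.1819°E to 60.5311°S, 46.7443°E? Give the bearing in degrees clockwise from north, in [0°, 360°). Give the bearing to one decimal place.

Δλ = 46.7443 − 86.1819 = -39.4376°.
θ = atan2( sin Δλ · cos φ₂ , cos φ₁ · sin φ₂ − sin φ₁ · cos φ₂ · cos Δλ )
  = atan2(-0.31251, 0.04032) = -82.649° → normalised to [0°, 360°): 277.351°.

277.4°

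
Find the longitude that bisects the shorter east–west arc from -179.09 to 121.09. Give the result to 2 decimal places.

Signed shortest Δλ from -179.09° to +121.09° is -59.82°.
Midpoint longitude = -179.09° + (-59.82°)/2 = -179.09° − 29.91° = -209.00°.
Normalise into (−180°, 180°]: +151.00°.
(The naïve average (-179.09 + +121.09)/2 = -29.0° is on the wrong side of the globe.)

+151.00°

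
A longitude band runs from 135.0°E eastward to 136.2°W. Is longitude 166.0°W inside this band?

Band width going east from +135.0° to -136.2°: ((-136.2 − 135.0) mod 360) = 88.8°.
Offset of -166.0° east of the west edge: ((-166.0 − 135.0) mod 360) = 59.0°.
59.0° ≤ 88.8° ⇒ inside.

Yes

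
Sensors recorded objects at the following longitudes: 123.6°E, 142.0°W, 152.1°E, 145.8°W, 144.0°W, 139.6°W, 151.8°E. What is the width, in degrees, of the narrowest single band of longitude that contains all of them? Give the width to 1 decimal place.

Sort the longitudes: -145.8°, -144.0°, -142.0°, -139.6°, +123.6°, +151.8°, +152.1°.
Eastward gaps between consecutive values (wrapping around): 1.8°, 2.0°, 2.4°, 263.2°, 28.2°, 0.3°, 62.1°.
Largest gap = 263.2° ⇒ minimal covering band is its complement: 360° − 263.2° = 96.8°.
Band runs from +123.6° eastward to -139.6°, crossing the antimeridian.

96.8°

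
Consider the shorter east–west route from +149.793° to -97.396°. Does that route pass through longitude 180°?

Yes

Naïve |-97.396 − 149.793| = 247.189° > 180°, so the shorter arc goes the other way round — across 180°.
Signed shortest Δλ = ((-97.396 − 149.793 + 180) mod 360) − 180 = 112.811°.
Going east by 112.811° from +149.793° passes through 180° before reaching -97.396°.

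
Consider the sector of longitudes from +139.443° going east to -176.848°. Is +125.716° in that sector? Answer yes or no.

Band width going east from +139.443° to -176.848°: ((-176.848 − 139.443) mod 360) = 43.709°.
Offset of +125.716° east of the west edge: ((125.716 − 139.443) mod 360) = 346.273°.
346.273° > 43.709° ⇒ outside.

No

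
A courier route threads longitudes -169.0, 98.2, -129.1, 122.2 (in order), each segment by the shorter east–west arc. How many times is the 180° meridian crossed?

Leg 1: -169.0° → +98.2°, shortest Δλ = -92.8° (west) — crosses 180°.
Leg 2: +98.2° → -129.1°, shortest Δλ = 132.7° (east) — crosses 180°.
Leg 3: -129.1° → +122.2°, shortest Δλ = -108.7° (west) — crosses 180°.
Total crossings: 3.

3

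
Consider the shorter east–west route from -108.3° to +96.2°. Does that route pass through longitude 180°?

Yes

Naïve |96.2 − -108.3| = 204.5° > 180°, so the shorter arc goes the other way round — across 180°.
Signed shortest Δλ = ((96.2 − -108.3 + 180) mod 360) − 180 = -155.5°.
Going west by 155.5° from -108.3° passes through 180° before reaching +96.2°.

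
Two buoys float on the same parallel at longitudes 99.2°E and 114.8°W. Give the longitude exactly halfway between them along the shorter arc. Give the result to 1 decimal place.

Signed shortest Δλ from +99.2° to -114.8° is +146.0°.
Midpoint longitude = +99.2° + (+146.0°)/2 = +99.2° + 73.0° = +172.2°.
(The naïve average (+99.2 + -114.8)/2 = -7.8° is on the wrong side of the globe.)

172.2°E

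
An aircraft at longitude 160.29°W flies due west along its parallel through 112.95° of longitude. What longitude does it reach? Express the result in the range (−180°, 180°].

Start at -160.29°; shift −112.95° → -273.24°.
-273.24° lies outside (−180°, 180°]; add 360° → +86.76°.

86.76°E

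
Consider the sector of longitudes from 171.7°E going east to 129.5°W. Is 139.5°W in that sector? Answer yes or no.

Band width going east from +171.7° to -129.5°: ((-129.5 − 171.7) mod 360) = 58.8°.
Offset of -139.5° east of the west edge: ((-139.5 − 171.7) mod 360) = 48.8°.
48.8° ≤ 58.8° ⇒ inside.

Yes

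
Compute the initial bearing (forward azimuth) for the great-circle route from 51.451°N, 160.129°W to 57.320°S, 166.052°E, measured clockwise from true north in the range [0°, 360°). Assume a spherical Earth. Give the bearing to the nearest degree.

199°

Δλ = 166.052 − -160.129 = 326.181°; wrapped into (−180°, 180°]: -33.819°.
θ = atan2( sin Δλ · cos φ₂ , cos φ₁ · sin φ₂ − sin φ₁ · cos φ₂ · cos Δλ )
  = atan2(-0.30052, -0.87536) = -161.052° → normalised to [0°, 360°): 198.948°.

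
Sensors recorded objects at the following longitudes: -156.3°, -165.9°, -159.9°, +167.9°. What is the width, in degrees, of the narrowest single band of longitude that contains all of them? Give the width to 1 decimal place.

Sort the longitudes: -165.9°, -159.9°, -156.3°, +167.9°.
Eastward gaps between consecutive values (wrapping around): 6.0°, 3.6°, 324.2°, 26.2°.
Largest gap = 324.2° ⇒ minimal covering band is its complement: 360° − 324.2° = 35.8°.
Band runs from +167.9° eastward to -156.3°, crossing the antimeridian.

35.8°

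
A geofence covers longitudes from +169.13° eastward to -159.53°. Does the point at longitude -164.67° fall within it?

Yes

Band width going east from +169.13° to -159.53°: ((-159.53 − 169.13) mod 360) = 31.34°.
Offset of -164.67° east of the west edge: ((-164.67 − 169.13) mod 360) = 26.20°.
26.20° ≤ 31.34° ⇒ inside.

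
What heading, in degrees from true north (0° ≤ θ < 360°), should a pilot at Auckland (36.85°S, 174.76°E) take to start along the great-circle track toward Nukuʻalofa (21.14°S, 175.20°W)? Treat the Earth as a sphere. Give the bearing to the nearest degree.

Δλ = -175.20 − 174.76 = -349.96°; wrapped into (−180°, 180°]: 10.04°.
θ = atan2( sin Δλ · cos φ₂ , cos φ₁ · sin φ₂ − sin φ₁ · cos φ₂ · cos Δλ )
  = atan2(0.16260, 0.26220) = 31.805° → normalised to [0°, 360°): 31.805°.

32°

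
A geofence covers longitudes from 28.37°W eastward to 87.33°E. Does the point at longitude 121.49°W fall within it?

Band width going east from -28.37° to +87.33°: ((87.33 − -28.37) mod 360) = 115.70°.
Offset of -121.49° east of the west edge: ((-121.49 − -28.37) mod 360) = 266.88°.
266.88° > 115.70° ⇒ outside.

No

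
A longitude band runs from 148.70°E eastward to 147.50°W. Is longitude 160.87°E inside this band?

Yes

Band width going east from +148.70° to -147.50°: ((-147.50 − 148.70) mod 360) = 63.80°.
Offset of +160.87° east of the west edge: ((160.87 − 148.70) mod 360) = 12.17°.
12.17° ≤ 63.80° ⇒ inside.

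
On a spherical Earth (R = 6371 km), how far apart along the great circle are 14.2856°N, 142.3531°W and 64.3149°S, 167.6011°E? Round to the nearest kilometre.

9706 km

Δλ = 167.6011 − -142.3531 = 309.9542°; wrapped into (−180°, 180°]: -50.0458°.
Δφ = -64.3149 − 14.2856 = -78.6005°.
a = sin²(Δφ/2) + cos φ₁ · cos φ₂ · sin²(Δλ/2) = 0.476323.
c = 2·atan2(√a, √(1−a)) = 1.52342 rad → d = 6371·c ≈ 9705.74 km.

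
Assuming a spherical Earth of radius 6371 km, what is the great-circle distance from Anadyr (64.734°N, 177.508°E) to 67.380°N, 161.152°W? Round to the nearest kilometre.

1001 km

Δλ = -161.152 − 177.508 = -338.660°; wrapped into (−180°, 180°]: 21.340°.
Δφ = 67.380 − 64.734 = 2.646°.
a = sin²(Δφ/2) + cos φ₁ · cos φ₂ · sin²(Δλ/2) = 0.006161.
c = 2·atan2(√a, √(1−a)) = 0.15714 rad → d = 6371·c ≈ 1001.16 km.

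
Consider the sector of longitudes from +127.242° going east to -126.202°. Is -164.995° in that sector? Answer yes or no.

Band width going east from +127.242° to -126.202°: ((-126.202 − 127.242) mod 360) = 106.556°.
Offset of -164.995° east of the west edge: ((-164.995 − 127.242) mod 360) = 67.763°.
67.763° ≤ 106.556° ⇒ inside.

Yes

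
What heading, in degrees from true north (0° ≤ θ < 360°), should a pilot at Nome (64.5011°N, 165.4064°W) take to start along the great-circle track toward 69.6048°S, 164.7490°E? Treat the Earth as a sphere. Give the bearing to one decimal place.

194.4°

Δλ = 164.7490 − -165.4064 = 330.1554°; wrapped into (−180°, 180°]: -29.8446°.
θ = atan2( sin Δλ · cos φ₂ , cos φ₁ · sin φ₂ − sin φ₁ · cos φ₂ · cos Δλ )
  = atan2(-0.17343, -0.67634) = -165.618° → normalised to [0°, 360°): 194.382°.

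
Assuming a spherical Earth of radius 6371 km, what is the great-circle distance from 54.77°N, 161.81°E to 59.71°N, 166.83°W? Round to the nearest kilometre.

Δλ = -166.83 − 161.81 = -328.64°; wrapped into (−180°, 180°]: 31.36°.
Δφ = 59.71 − 54.77 = 4.94°.
a = sin²(Δφ/2) + cos φ₁ · cos φ₂ · sin²(Δλ/2) = 0.023109.
c = 2·atan2(√a, √(1−a)) = 0.30522 rad → d = 6371·c ≈ 1944.55 km.

1945 km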